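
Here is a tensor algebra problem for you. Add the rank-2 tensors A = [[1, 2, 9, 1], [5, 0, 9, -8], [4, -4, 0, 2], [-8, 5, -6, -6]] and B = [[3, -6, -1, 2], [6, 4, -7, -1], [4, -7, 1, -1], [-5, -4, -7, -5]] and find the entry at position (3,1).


Tensor addition is component-wise: (A + B)_{ij} = A_{ij} + B_{ij}.
A_{31} = 4
B_{31} = 4
(A + B)_{31} = 4 + 4 = 8

8


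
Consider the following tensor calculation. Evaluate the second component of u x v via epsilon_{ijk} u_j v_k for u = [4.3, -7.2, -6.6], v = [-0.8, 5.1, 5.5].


(u x v)_2 = sum_{j,k} epsilon_{2jk} u_j v_k. Only permutations of (1,2,3) contribute; the two non-zero terms are:
eps_{213} u_1 v_3 = -1 * 4.3 * 5.5 = -23.65
eps_{231} u_3 v_1 = 1 * -6.6 * -0.8 = 5.28
(u x v)_2 = -18.37

-18.37


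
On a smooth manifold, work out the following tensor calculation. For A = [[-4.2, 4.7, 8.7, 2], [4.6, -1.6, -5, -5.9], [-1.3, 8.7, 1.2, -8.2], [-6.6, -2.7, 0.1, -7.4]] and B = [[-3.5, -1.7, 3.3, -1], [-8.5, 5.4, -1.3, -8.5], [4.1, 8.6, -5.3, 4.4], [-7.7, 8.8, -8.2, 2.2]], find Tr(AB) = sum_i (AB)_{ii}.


Tr(AB) = sum_i (AB)_{ii} where (AB)_{ii} = sum_k A_{ik} B_{ki}.
(AB)_{11} = -4.2*-3.5 + 4.7*-8.5 + 8.7*4.1 + 2*-7.7 = -4.98
(AB)_{22} = 4.6*-1.7 + -1.6*5.4 + -5*8.6 + -5.9*8.8 = -111.38
(AB)_{33} = -1.3*3.3 + 8.7*-1.3 + 1.2*-5.3 + -8.2*-8.2 = 45.28
(AB)_{44} = -6.6*-1 + -2.7*-8.5 + 0.1*4.4 + -7.4*2.2 = 13.71
Tr(AB) = -4.98 + -111.38 + 45.28 + 13.71 = -57.37

-57.37


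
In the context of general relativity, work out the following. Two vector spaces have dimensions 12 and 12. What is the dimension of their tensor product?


The dimension of a tensor product is the product of dimensions.
dim(V) = 12, dim(W) = 12
dim(V (x) W) = 12 * 12 = 144

144


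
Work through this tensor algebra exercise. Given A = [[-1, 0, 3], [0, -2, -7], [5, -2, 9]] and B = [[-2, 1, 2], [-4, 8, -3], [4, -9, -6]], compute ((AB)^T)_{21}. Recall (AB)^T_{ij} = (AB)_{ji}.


(AB)^T_{ij} = (AB)_{ji} = sum_k A_{jk} B_{ki}.
For i=2, j=1 we need (AB)_{12}:
A_{11} * B_{12} = -1 * 1 = -1
A_{12} * B_{22} = 0 * 8 = 0
A_{13} * B_{32} = 3 * -9 = -27
Sum = -1 + 0 + -27 = -28

-28


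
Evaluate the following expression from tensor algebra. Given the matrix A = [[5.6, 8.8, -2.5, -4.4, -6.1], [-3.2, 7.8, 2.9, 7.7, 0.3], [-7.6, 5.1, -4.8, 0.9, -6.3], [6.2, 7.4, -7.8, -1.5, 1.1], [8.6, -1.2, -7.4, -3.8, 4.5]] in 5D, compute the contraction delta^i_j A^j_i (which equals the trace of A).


The contraction (trace) of a rank-2 tensor is the sum of its diagonal elements.
Diagonal entries: A[1,1] = 5.6, A[2,2] = 7.8, A[3,3] = -4.8, A[4,4] = -1.5, A[5,5] = 4.5
Tr(A) = 5.6 + 7.8 + -4.8 + -1.5 + 4.5 = 11.6

11.6


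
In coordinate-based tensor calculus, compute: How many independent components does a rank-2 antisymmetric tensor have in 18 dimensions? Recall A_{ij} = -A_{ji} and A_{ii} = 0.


An antisymmetric rank-2 tensor satisfies A_{ij} = -A_{ji}, so diagonal entries are zero.
The independent components are the upper-triangular entries: C(n, 2) = n(n-1)/2.
n = 18
C(18, 2) = 18 * 17 / 2 = 306 / 2 = 153

153


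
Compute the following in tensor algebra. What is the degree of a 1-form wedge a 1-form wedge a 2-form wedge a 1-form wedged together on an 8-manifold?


The degree of a wedge product is the sum of the degrees of the individual forms.
Degrees: 1, 1, 2, 1
Total degree = 1 + 1 + 2 + 1 = 5

5


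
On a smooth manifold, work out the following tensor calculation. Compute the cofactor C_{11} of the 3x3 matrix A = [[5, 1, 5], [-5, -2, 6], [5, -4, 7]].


To find cofactor C_{11}, delete row 1 and column 1.
The resulting 2x2 submatrix is: [[-2, 6], [-4, 7]]
Minor M_{11} = -2*7 - 6*-4
  = -14 - -24 = 10
Sign = (-1)^(1+1) = (-1)^2 = 1
Cofactor C_{11} = 1 * 10 = 10

10


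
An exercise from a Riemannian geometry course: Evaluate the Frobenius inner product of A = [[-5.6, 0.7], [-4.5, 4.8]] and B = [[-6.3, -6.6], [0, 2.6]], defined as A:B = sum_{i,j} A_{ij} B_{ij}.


A:B = sum over all i,j of A_{ij} * B_{ij}.
Row 1: -5.6*-6.3=35.28, 0.7*-6.6=-4.62 => row sum = 30.66
Row 2: -4.5*0=0, 4.8*2.6=12.48 => row sum = 12.48
Total = 30.66 + 12.48 = 43.14

43.14


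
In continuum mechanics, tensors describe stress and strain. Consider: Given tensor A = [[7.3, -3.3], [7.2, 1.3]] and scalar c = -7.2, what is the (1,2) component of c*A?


Scalar multiplication: (cA)_{ij} = c * A_{ij}.
c = -7.2
A_{12} = -3.3
(cA)_{12} = -7.2 * -3.3 = 23.76

23.76


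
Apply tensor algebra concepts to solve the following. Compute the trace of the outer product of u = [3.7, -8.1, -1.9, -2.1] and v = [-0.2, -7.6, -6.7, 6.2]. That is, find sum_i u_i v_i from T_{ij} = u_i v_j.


The outer product gives T_{ij} = u_i v_j.
The trace (contraction) is Tr(T) = sum_i T_{ii} = sum_i u_i v_i.
Diagonal entries:
T_{11} = u_1 * v_1 = 3.7 * -0.2 = -0.74
T_{22} = u_2 * v_2 = -8.1 * -7.6 = 61.56
T_{33} = u_3 * v_3 = -1.9 * -6.7 = 12.73
T_{44} = u_4 * v_4 = -2.1 * 6.2 = -13.02
Tr(T) = -0.74 + 61.56 + 12.73 + -13.02 = 60.53

60.53


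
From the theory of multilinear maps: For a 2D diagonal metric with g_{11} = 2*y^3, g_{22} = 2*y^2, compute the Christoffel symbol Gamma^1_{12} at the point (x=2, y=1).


For a diagonal metric, Gamma^k_{ij} = (1/2) g^{kk} (dg_{ik}/dx_j + dg_{jk}/dx_i - dg_{ij}/dx_k).
The metric is diagonal, so g_{ab} = 0 for a != b.
At the given point: g_{11} = 2, g_{22} = 2
g^{11} = 1/2
dg_{11}/dx_2 = dg_{11}/dx_2 = 6
dg_{21}/dx_1 = 0 (off-diagonal)
dg_{12}/dx_1 = 0 (off-diagonal)
Numerator = 6 + 0 - 0 = 6
Gamma^1_{12} = 6 / (2 * 2) = 3/2

3/2


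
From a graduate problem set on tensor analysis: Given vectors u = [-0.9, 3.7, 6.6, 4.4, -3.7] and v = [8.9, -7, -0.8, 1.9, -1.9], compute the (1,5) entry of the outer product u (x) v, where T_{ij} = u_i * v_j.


The outer product entry T_{ij} = u_i * v_j.
We need i=1, j=5.
u_1 = -0.9, v_5 = -1.9
T_{1,5} = -0.9 * -1.9 = 1.71

1.71


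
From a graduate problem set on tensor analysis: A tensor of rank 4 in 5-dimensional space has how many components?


The number of components of a rank-r tensor in d dimensions is d^r.
Here d = 5 and r = 4.
5^4 = 625

625


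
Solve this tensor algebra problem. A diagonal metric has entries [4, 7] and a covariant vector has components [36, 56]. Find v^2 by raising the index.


To raise an index with a diagonal metric: v^i = v_i / g_{ii}.
For index 2: v_2 = 56, g_{22} = 7
v^2 = 56 / 7 = 8

8


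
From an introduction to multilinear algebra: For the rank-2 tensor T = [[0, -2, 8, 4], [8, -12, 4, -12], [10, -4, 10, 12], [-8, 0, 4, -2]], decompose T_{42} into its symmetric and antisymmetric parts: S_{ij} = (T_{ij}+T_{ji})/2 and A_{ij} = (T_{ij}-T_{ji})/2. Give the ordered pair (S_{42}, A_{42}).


T_{42} = 0
T_{24} = -12
S_{42} = (0 + -12)/2 = -12/2 = -6
A_{42} = (0 - -12)/2 = 12/2 = 6
Check: S + A = -6 + 6 = 0 = T_{42}.

(-6, 6)


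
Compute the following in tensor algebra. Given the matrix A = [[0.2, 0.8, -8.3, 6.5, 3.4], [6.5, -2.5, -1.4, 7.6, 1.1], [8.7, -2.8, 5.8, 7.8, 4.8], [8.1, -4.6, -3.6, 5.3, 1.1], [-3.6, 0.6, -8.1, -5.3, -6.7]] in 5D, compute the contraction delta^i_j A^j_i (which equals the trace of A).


The contraction (trace) of a rank-2 tensor is the sum of its diagonal elements.
Diagonal entries: A[1,1] = 0.2, A[2,2] = -2.5, A[3,3] = 5.8, A[4,4] = 5.3, A[5,5] = -6.7
Tr(A) = 0.2 + -2.5 + 5.8 + 5.3 + -6.7 = 2.1

2.1


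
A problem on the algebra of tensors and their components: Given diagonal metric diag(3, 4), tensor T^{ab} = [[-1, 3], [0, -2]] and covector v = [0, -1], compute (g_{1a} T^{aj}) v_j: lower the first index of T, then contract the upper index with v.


Step 1: lower the first index. For a diagonal metric, g_{ia} T^{aj} = g_{ii} T^{ij} (no sum on i).
g_{11} = 3
S_1{}^1 = 3 * T^{11} = 3 * -1 = -3
S_1{}^2 = 3 * T^{12} = 3 * 3 = 9
Step 2: contract S_1{}^j with v_j.
S_1{}^1 * v_1 = -3 * 0 = 0
S_1{}^2 * v_2 = 9 * -1 = -9
Result = 0 + -9 = -9

-9


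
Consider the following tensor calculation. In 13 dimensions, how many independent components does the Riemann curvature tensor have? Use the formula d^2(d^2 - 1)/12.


The Riemann tensor in d dimensions has d^2(d^2 - 1)/12 independent components.
d = 13, so d^2 = 169
d^2 - 1 = 168
d^2(d^2 - 1) = 169 * 168 = 28392
Divide by 12: 28392 / 12 = 2366

2366


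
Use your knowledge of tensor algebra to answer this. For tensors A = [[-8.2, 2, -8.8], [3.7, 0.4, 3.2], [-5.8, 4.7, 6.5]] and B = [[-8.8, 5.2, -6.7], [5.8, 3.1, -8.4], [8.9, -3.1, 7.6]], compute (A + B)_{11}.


Tensor addition is component-wise: (A + B)_{ij} = A_{ij} + B_{ij}.
A_{11} = -8.2
B_{11} = -8.8
(A + B)_{11} = -8.2 + -8.8 = -17

-17


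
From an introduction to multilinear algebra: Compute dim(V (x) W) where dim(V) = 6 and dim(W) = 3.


The dimension of a tensor product is the product of dimensions.
dim(V) = 6, dim(W) = 3
dim(V (x) W) = 6 * 3 = 18

18


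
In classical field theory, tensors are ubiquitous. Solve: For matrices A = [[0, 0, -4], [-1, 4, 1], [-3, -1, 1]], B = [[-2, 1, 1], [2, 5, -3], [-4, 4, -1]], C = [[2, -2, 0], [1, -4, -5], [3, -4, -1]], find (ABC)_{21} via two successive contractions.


(ABC)_{21} = sum_m (AB)_{2m} C_{m1}. First compute row 2 of AB.
(AB)_{21} = -1*-2 + 4*2 + 1*-4 = 6
(AB)_{22} = -1*1 + 4*5 + 1*4 = 23
(AB)_{23} = -1*1 + 4*-3 + 1*-1 = -14
Now contract with column 1 of C:
(AB)_{21} * C_{11} = 6 * 2 = 12
(AB)_{22} * C_{21} = 23 * 1 = 23
(AB)_{23} * C_{31} = -14 * 3 = -42
(ABC)_{21} = 12 + 23 + -42 = -7

-7


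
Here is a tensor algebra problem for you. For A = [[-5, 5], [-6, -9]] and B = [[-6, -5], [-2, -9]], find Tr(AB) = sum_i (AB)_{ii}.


Tr(AB) = sum_i (AB)_{ii} where (AB)_{ii} = sum_k A_{ik} B_{ki}.
(AB)_{11} = -5*-6 + 5*-2 = 20
(AB)_{22} = -6*-5 + -9*-9 = 111
Tr(AB) = 20 + 111 = 131

131


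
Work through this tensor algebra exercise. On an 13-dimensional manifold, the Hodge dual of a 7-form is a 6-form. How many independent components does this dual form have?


The Hodge dual of a p-form on an n-dimensional manifold is an (n-p)-form.
n = 13, p = 7, so dual degree = 13 - 7 = 6
The number of components is C(n, n-p) = C(13, 6) = 1716

1716


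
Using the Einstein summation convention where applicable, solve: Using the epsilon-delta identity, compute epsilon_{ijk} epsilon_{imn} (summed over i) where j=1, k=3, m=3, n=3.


Using the identity: epsilon_{ijk} epsilon_{imn} = delta_{jm} delta_{kn} - delta_{jn} delta_{km}.
delta_{13} = 0
delta_{33} = 1
delta_{13} = 0
delta_{33} = 1
Result = 0 * 1 - 0 * 1 = 0 - 0 = 0

0


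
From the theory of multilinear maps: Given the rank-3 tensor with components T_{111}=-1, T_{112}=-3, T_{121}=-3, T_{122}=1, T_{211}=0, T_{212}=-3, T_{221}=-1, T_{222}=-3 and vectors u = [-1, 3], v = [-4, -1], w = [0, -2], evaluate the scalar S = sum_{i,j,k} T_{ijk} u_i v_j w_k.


S = sum over i,j,k of T_{ijk} u_i v_j w_k. Expanding all 8 terms:
T_{111}*u_1*v_1*w_1 = -1*-1*-4*0 = 0  (running total: 0)
T_{112}*u_1*v_1*w_2 = -3*-1*-4*-2 = 24  (running total: 24)
T_{121}*u_1*v_2*w_1 = -3*-1*-1*0 = 0  (running total: 24)
T_{122}*u_1*v_2*w_2 = 1*-1*-1*-2 = -2  (running total: 22)
T_{211}*u_2*v_1*w_1 = 0*3*-4*0 = 0  (running total: 22)
T_{212}*u_2*v_1*w_2 = -3*3*-4*-2 = -72  (running total: -50)
T_{221}*u_2*v_2*w_1 = -1*3*-1*0 = 0  (running total: -50)
T_{222}*u_2*v_2*w_2 = -3*3*-1*-2 = -18  (running total: -68)
S = -68

-68


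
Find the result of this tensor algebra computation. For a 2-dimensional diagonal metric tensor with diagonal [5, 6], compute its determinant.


For a diagonal metric, the determinant is the product of diagonal entries.
Diagonal entries: 5, 6
det(g) = 5 * 6 = 30

30


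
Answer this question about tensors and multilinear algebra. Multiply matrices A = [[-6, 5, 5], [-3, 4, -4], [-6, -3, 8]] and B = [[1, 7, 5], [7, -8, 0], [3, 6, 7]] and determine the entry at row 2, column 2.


(AB)_{ij} = sum_k A_{ik} B_{kj}.
For i=2, j=2:
A_{21} * B_{12} = -3 * 7 = -21
A_{22} * B_{22} = 4 * -8 = -32
A_{23} * B_{32} = -4 * 6 = -24
Sum = -21 + -32 + -24 = -77

-77


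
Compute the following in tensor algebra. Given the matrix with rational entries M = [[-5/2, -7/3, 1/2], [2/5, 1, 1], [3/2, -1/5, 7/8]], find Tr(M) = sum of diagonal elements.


The trace is the sum of diagonal entries.
Diagonal: M[1,1] = -5/2, M[2,2] = 1, M[3,3] = 7/8
Tr(M) = -5/2 + 1 + 7/8
Computing step by step:
After adding M[1,1]: -5/2
After adding M[2,2]: -3/2
After adding M[3,3]: -5/8
Tr(M) = -5/8

-5/8


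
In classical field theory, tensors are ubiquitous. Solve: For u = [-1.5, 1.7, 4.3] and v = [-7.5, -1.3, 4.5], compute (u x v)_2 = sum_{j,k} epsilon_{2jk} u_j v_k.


(u x v)_2 = sum_{j,k} epsilon_{2jk} u_j v_k. Only permutations of (1,2,3) contribute; the two non-zero terms are:
eps_{213} u_1 v_3 = -1 * -1.5 * 4.5 = 6.75
eps_{231} u_3 v_1 = 1 * 4.3 * -7.5 = -32.25
(u x v)_2 = -25.5

-25.5


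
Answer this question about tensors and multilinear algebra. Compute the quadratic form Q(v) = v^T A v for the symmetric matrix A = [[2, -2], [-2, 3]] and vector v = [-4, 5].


First compute Av:
(Av)_1 = 2*-4 + -2*5 = -18
(Av)_2 = -2*-4 + 3*5 = 23
Av = [-18, 23]
Then v^T (Av) = -4*-18 + 5*23
= 72 + 115 = 187

187


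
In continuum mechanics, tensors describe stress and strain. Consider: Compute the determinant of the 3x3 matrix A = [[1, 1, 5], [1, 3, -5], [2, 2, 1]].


Expanding along the first row, det(A) = a11*M_11 - a12*M_12 + a13*M_13, where M_1j is the (1,j) minor.
Minor M_11 = 3*1 - -5*2 = 13
Minor M_12 = 1*1 - -5*2 = 11
Minor M_13 = 1*2 - 3*2 = -4
det = 1*(13) - 1*(11) + 5*(-4)
    = 13 - 11 + -20
    = -18

-18


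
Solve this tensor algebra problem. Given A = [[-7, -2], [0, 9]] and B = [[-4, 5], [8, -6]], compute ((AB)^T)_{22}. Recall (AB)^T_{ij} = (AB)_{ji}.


(AB)^T_{ij} = (AB)_{ji} = sum_k A_{jk} B_{ki}.
For i=2, j=2 we need (AB)_{22}:
A_{21} * B_{12} = 0 * 5 = 0
A_{22} * B_{22} = 9 * -6 = -54
Sum = 0 + -54 = -54

-54


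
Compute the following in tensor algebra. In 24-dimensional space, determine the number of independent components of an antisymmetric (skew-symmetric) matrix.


An antisymmetric rank-2 tensor satisfies A_{ij} = -A_{ji}, so diagonal entries are zero.
The independent components are the upper-triangular entries: C(n, 2) = n(n-1)/2.
n = 24
C(24, 2) = 24 * 23 / 2 = 552 / 2 = 276

276


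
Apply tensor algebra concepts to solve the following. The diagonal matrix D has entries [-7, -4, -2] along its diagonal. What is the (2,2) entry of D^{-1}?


For a diagonal matrix, the inverse has entries (D^{-1})_{ii} = 1/d_{ii}.
The diagonal entries are: d_{11} = -7, d_{22} = -4, d_{33} = -2
We need (D^{-1})_{22} = 1/d_{22} = 1/-4 = -1/4

-1/4


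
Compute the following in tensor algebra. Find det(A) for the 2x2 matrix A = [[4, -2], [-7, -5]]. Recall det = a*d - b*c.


For a 2x2 matrix [[a, b], [c, d]], det = a*d - b*c.
a = 4, b = -2, c = -7, d = -5
a*d = 4 * -5 = -20
b*c = -2 * -7 = 14
det = -20 - 14 = -34

-34


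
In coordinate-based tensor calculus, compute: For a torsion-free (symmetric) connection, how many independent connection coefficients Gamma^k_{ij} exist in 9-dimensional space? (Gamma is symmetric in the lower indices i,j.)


Christoffel symbols Gamma^k_{ij} are symmetric in i,j, so there are d * d(d+1)/2 independent symbols.
d = 9
d(d+1)/2 = 9 * 10 / 2 = 45
Total = 9 * 45 = 405

405


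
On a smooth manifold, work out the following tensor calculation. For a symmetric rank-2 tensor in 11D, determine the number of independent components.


A symmetric rank-2 tensor in d dimensions has d(d+1)/2 independent components.
d = 11
d(d+1)/2 = 11 * 12 / 2 = 132 / 2 = 66

66


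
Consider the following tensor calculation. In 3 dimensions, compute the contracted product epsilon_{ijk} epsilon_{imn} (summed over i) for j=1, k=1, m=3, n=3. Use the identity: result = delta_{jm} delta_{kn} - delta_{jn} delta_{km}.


Using the identity: epsilon_{ijk} epsilon_{imn} = delta_{jm} delta_{kn} - delta_{jn} delta_{km}.
delta_{13} = 0
delta_{13} = 0
delta_{13} = 0
delta_{13} = 0
Result = 0 * 0 - 0 * 0 = 0 - 0 = 0

0


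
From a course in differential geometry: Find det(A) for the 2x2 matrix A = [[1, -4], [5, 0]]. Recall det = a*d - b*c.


For a 2x2 matrix [[a, b], [c, d]], det = a*d - b*c.
a = 1, b = -4, c = 5, d = 0
a*d = 1 * 0 = 0
b*c = -4 * 5 = -20
det = 0 - -20 = 20

20


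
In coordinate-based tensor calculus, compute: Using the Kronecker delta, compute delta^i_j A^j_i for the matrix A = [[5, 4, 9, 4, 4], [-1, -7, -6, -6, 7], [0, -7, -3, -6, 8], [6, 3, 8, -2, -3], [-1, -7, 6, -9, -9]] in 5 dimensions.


The contraction (trace) of a rank-2 tensor is the sum of its diagonal elements.
Diagonal entries: A[1,1] = 5, A[2,2] = -7, A[3,3] = -3, A[4,4] = -2, A[5,5] = -9
Tr(A) = 5 + -7 + -3 + -2 + -9 = -16

-16


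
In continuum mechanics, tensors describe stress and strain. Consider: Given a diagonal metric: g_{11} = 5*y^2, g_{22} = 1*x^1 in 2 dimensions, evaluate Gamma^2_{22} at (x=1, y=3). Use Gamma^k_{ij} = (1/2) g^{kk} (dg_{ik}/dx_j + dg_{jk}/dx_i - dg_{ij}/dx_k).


For a diagonal metric, Gamma^k_{ij} = (1/2) g^{kk} (dg_{ik}/dx_j + dg_{jk}/dx_i - dg_{ij}/dx_k).
The metric is diagonal, so g_{ab} = 0 for a != b.
At the given point: g_{11} = 45, g_{22} = 1
g^{22} = 1/1
dg_{22}/dx_2 = dg_{22}/dx_2 = 0
dg_{22}/dx_2 = dg_{22}/dx_2 = 0
dg_{22}/dx_2 = dg_{22}/dx_2 = 0
Numerator = 0 + 0 - 0 = 0
Gamma^2_{22} = 0 / (2 * 1) = 0

0


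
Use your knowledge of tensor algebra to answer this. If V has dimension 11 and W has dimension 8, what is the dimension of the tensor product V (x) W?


The dimension of a tensor product is the product of dimensions.
dim(V) = 11, dim(W) = 8
dim(V (x) W) = 11 * 8 = 88

88


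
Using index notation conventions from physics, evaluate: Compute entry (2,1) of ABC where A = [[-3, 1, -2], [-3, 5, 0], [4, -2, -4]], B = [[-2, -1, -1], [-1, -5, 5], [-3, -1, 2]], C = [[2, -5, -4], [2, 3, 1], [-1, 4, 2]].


(ABC)_{21} = sum_m (AB)_{2m} C_{m1}. First compute row 2 of AB.
(AB)_{21} = -3*-2 + 5*-1 + 0*-3 = 1
(AB)_{22} = -3*-1 + 5*-5 + 0*-1 = -22
(AB)_{23} = -3*-1 + 5*5 + 0*2 = 28
Now contract with column 1 of C:
(AB)_{21} * C_{11} = 1 * 2 = 2
(AB)_{22} * C_{21} = -22 * 2 = -44
(AB)_{23} * C_{31} = 28 * -1 = -28
(ABC)_{21} = 2 + -44 + -28 = -70

-70


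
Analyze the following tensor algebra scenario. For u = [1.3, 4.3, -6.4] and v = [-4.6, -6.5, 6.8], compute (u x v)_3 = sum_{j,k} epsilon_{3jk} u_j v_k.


(u x v)_3 = sum_{j,k} epsilon_{3jk} u_j v_k. Only permutations of (1,2,3) contribute; the two non-zero terms are:
eps_{312} u_1 v_2 = 1 * 1.3 * -6.5 = -8.45
eps_{321} u_2 v_1 = -1 * 4.3 * -4.6 = 19.78
(u x v)_3 = 11.33

11.33


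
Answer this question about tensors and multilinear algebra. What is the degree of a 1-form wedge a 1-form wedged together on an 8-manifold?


The degree of a wedge product is the sum of the degrees of the individual forms.
Degrees: 1, 1
Total degree = 1 + 1 = 2

2


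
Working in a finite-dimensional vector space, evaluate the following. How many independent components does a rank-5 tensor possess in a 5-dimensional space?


The number of components of a rank-r tensor in d dimensions is d^r.
Here d = 5 and r = 5.
5^5 = 3125

3125


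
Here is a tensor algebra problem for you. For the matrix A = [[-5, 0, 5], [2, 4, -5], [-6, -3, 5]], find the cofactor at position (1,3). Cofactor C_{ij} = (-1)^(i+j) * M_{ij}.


To find cofactor C_{13}, delete row 1 and column 3.
The resulting 2x2 submatrix is: [[2, 4], [-6, -3]]
Minor M_{13} = 2*-3 - 4*-6
  = -6 - -24 = 18
Sign = (-1)^(1+3) = (-1)^4 = 1
Cofactor C_{13} = 1 * 18 = 18

18


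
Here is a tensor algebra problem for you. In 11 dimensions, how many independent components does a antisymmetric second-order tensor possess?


A antisymmetric rank-2 tensor in d dimensions has d(d-1)/2 independent components.
d = 11
d(d-1)/2 = 11 * 10 / 2 = 110 / 2 = 55

55


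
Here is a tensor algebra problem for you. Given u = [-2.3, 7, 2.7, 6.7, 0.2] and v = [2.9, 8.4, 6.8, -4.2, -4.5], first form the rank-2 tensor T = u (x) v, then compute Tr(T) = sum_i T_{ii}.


The outer product gives T_{ij} = u_i v_j.
The trace (contraction) is Tr(T) = sum_i T_{ii} = sum_i u_i v_i.
Diagonal entries:
T_{11} = u_1 * v_1 = -2.3 * 2.9 = -6.67
T_{22} = u_2 * v_2 = 7 * 8.4 = 58.8
T_{33} = u_3 * v_3 = 2.7 * 6.8 = 18.36
T_{44} = u_4 * v_4 = 6.7 * -4.2 = -28.14
T_{55} = u_5 * v_5 = 0.2 * -4.5 = -0.9
Tr(T) = -6.67 + 58.8 + 18.36 + -28.14 + -0.9 = 41.45

41.45


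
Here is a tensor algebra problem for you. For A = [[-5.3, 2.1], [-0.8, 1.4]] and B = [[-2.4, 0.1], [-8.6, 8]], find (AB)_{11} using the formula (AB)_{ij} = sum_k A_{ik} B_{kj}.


(AB)_{ij} = sum_k A_{ik} B_{kj}.
For i=1, j=1:
A_{11} * B_{11} = -5.3 * -2.4 = 12.72
A_{12} * B_{21} = 2.1 * -8.6 = -18.06
Sum = 12.72 + -18.06 = -5.34

-5.34


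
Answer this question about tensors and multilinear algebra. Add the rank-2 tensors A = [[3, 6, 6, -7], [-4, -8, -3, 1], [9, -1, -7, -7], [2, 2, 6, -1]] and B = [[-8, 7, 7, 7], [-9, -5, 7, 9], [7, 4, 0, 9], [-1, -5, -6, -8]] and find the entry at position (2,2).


Tensor addition is component-wise: (A + B)_{ij} = A_{ij} + B_{ij}.
A_{22} = -8
B_{22} = -5
(A + B)_{22} = -8 + -5 = -13

-13


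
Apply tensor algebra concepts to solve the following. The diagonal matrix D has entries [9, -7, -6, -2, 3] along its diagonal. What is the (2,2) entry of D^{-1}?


For a diagonal matrix, the inverse has entries (D^{-1})_{ii} = 1/d_{ii}.
The diagonal entries are: d_{11} = 9, d_{22} = -7, d_{33} = -6, d_{44} = -2, d_{55} = 3
We need (D^{-1})_{22} = 1/d_{22} = 1/-7 = -1/7

-1/7


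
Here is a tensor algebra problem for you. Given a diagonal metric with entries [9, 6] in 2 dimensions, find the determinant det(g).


For a diagonal metric, the determinant is the product of diagonal entries.
Diagonal entries: 9, 6
det(g) = 9 * 6 = 54

54


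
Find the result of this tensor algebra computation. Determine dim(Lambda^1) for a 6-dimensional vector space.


The dimension of the space of p-forms on an n-dimensional space is C(n, p).
n = 6, p = 1
C(6, 1) = 6! / (1! * 5!) = 6

6


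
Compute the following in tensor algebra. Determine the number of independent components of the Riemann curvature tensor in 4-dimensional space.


The Riemann tensor in d dimensions has d^2(d^2 - 1)/12 independent components.
d = 4, so d^2 = 16
d^2 - 1 = 15
d^2(d^2 - 1) = 16 * 15 = 240
Divide by 12: 240 / 12 = 20

20


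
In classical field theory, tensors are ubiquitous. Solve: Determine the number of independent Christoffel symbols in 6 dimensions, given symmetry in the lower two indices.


Christoffel symbols Gamma^k_{ij} are symmetric in i,j, so there are d * d(d+1)/2 independent symbols.
d = 6
d(d+1)/2 = 6 * 7 / 2 = 21
Total = 6 * 21 = 126

126


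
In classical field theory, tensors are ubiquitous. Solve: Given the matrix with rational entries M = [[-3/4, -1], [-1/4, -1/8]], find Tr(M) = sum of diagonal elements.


The trace is the sum of diagonal entries.
Diagonal: M[1,1] = -3/4, M[2,2] = -1/8
Tr(M) = -3/4 + -1/8
Computing step by step:
After adding M[1,1]: -3/4
After adding M[2,2]: -7/8
Tr(M) = -7/8

-7/8


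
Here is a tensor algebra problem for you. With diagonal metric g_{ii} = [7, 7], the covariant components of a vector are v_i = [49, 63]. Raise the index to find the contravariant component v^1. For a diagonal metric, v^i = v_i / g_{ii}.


To raise an index with a diagonal metric: v^i = v_i / g_{ii}.
For index 1: v_1 = 49, g_{11} = 7
v^1 = 49 / 7 = 7

7


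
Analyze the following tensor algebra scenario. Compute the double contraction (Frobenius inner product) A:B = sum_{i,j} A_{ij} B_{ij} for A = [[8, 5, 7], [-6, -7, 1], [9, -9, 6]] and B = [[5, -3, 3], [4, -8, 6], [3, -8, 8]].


A:B = sum over all i,j of A_{ij} * B_{ij}.
Row 1: 8*5=40, 5*-3=-15, 7*3=21 => row sum = 46
Row 2: -6*4=-24, -7*-8=56, 1*6=6 => row sum = 38
Row 3: 9*3=27, -9*-8=72, 6*8=48 => row sum = 147
Total = 46 + 38 + 147 = 231

231


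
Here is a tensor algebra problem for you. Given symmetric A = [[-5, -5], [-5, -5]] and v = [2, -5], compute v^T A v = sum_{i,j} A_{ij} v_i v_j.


First compute Av:
(Av)_1 = -5*2 + -5*-5 = 15
(Av)_2 = -5*2 + -5*-5 = 15
Av = [15, 15]
Then v^T (Av) = 2*15 + -5*15
= 30 + -75 = -45

-45


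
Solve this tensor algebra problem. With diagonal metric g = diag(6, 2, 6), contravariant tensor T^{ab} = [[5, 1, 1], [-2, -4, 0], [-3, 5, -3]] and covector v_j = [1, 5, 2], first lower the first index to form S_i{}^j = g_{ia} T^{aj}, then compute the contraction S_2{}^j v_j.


Step 1: lower the first index. For a diagonal metric, g_{ia} T^{aj} = g_{ii} T^{ij} (no sum on i).
g_{22} = 2
S_2{}^1 = 2 * T^{21} = 2 * -2 = -4
S_2{}^2 = 2 * T^{22} = 2 * -4 = -8
S_2{}^3 = 2 * T^{23} = 2 * 0 = 0
Step 2: contract S_2{}^j with v_j.
S_2{}^1 * v_1 = -4 * 1 = -4
S_2{}^2 * v_2 = -8 * 5 = -40
S_2{}^3 * v_3 = 0 * 2 = 0
Result = -4 + -40 + 0 = -44

-44


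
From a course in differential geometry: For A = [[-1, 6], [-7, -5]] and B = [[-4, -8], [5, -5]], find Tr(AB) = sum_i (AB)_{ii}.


Tr(AB) = sum_i (AB)_{ii} where (AB)_{ii} = sum_k A_{ik} B_{ki}.
(AB)_{11} = -1*-4 + 6*5 = 34
(AB)_{22} = -7*-8 + -5*-5 = 81
Tr(AB) = 34 + 81 = 115

115


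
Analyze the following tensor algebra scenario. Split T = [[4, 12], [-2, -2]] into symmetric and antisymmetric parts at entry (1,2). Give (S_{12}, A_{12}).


T_{12} = 12
T_{21} = -2
S_{12} = (12 + -2)/2 = 10/2 = 5
A_{12} = (12 - -2)/2 = 14/2 = 7
Check: S + A = 5 + 7 = 12 = T_{12}.

(5, 7)


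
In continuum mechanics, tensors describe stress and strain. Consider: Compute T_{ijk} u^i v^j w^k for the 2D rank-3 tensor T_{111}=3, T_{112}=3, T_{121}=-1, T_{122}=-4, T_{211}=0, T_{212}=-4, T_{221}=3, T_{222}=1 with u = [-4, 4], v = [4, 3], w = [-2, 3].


S = sum over i,j,k of T_{ijk} u_i v_j w_k. Expanding all 8 terms:
T_{111}*u_1*v_1*w_1 = 3*-4*4*-2 = 96  (running total: 96)
T_{112}*u_1*v_1*w_2 = 3*-4*4*3 = -144  (running total: -48)
T_{121}*u_1*v_2*w_1 = -1*-4*3*-2 = -24  (running total: -72)
T_{122}*u_1*v_2*w_2 = -4*-4*3*3 = 144  (running total: 72)
T_{211}*u_2*v_1*w_1 = 0*4*4*-2 = 0  (running total: 72)
T_{212}*u_2*v_1*w_2 = -4*4*4*3 = -192  (running total: -120)
T_{221}*u_2*v_2*w_1 = 3*4*3*-2 = -72  (running total: -192)
T_{222}*u_2*v_2*w_2 = 1*4*3*3 = 36  (running total: -156)
S = -156

-156


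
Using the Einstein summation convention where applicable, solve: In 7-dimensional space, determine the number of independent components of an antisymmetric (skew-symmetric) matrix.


An antisymmetric rank-2 tensor satisfies A_{ij} = -A_{ji}, so diagonal entries are zero.
The independent components are the upper-triangular entries: C(n, 2) = n(n-1)/2.
n = 7
C(7, 2) = 7 * 6 / 2 = 42 / 2 = 21

21


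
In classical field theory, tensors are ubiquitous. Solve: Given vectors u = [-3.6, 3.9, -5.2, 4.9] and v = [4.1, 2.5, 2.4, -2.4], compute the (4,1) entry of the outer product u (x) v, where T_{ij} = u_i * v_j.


The outer product entry T_{ij} = u_i * v_j.
We need i=4, j=1.
u_4 = 4.9, v_1 = 4.1
T_{4,1} = 4.9 * 4.1 = 20.09

20.09


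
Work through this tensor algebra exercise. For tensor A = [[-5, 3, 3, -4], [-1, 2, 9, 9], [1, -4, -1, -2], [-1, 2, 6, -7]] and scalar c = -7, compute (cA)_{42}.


Scalar multiplication: (cA)_{ij} = c * A_{ij}.
c = -7
A_{42} = 2
(cA)_{42} = -7 * 2 = -14

-14


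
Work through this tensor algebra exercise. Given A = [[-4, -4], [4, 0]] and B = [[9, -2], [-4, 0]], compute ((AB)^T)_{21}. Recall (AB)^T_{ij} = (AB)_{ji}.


(AB)^T_{ij} = (AB)_{ji} = sum_k A_{jk} B_{ki}.
For i=2, j=1 we need (AB)_{12}:
A_{11} * B_{12} = -4 * -2 = 8
A_{12} * B_{22} = -4 * 0 = 0
Sum = 8 + 0 = 8

8


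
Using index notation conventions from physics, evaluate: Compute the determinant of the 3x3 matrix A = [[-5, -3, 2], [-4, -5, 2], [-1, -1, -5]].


Expanding along the first row, det(A) = a11*M_11 - a12*M_12 + a13*M_13, where M_1j is the (1,j) minor.
Minor M_11 = -5*-5 - 2*-1 = 27
Minor M_12 = -4*-5 - 2*-1 = 22
Minor M_13 = -4*-1 - -5*-1 = -1
det = -5*(27) - -3*(22) + 2*(-1)
    = -135 - -66 + -2
    = -71

-71


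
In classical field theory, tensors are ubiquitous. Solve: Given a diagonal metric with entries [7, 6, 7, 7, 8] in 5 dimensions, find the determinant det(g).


For a diagonal metric, the determinant is the product of diagonal entries.
Diagonal entries: 7, 6, 7, 7, 8
det(g) = 7 * 6 * 7 * 7 * 8 = 16464

16464


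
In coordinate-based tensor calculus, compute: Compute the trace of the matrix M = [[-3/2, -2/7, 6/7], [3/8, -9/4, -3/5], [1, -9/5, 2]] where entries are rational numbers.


The trace is the sum of diagonal entries.
Diagonal: M[1,1] = -3/2, M[2,2] = -9/4, M[3,3] = 2
Tr(M) = -3/2 + -9/4 + 2
Computing step by step:
After adding M[1,1]: -3/2
After adding M[2,2]: -15/4
After adding M[3,3]: -7/4
Tr(M) = -7/4

-7/4


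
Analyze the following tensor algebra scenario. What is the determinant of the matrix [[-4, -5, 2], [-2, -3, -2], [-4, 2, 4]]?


Expanding along the first row, det(A) = a11*M_11 - a12*M_12 + a13*M_13, where M_1j is the (1,j) minor.
Minor M_11 = -3*4 - -2*2 = -8
Minor M_12 = -2*4 - -2*-4 = -16
Minor M_13 = -2*2 - -3*-4 = -16
det = -4*(-8) - -5*(-16) + 2*(-16)
    = 32 - 80 + -32
    = -80

-80


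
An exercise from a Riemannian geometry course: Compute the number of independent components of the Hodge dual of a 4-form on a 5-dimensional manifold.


The Hodge dual of a p-form on an n-dimensional manifold is an (n-p)-form.
n = 5, p = 4, so dual degree = 5 - 4 = 1
The number of components is C(n, n-p) = C(5, 1) = 5

5


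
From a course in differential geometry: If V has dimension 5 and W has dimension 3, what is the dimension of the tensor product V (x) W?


The dimension of a tensor product is the product of dimensions.
dim(V) = 5, dim(W) = 3
dim(V (x) W) = 5 * 3 = 15

15


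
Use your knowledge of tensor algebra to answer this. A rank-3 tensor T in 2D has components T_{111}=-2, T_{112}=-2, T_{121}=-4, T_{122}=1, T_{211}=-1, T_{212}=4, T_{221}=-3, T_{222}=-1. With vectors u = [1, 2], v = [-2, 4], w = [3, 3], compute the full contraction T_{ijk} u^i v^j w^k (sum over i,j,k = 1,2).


S = sum over i,j,k of T_{ijk} u_i v_j w_k. Expanding all 8 terms:
T_{111}*u_1*v_1*w_1 = -2*1*-2*3 = 12  (running total: 12)
T_{112}*u_1*v_1*w_2 = -2*1*-2*3 = 12  (running total: 24)
T_{121}*u_1*v_2*w_1 = -4*1*4*3 = -48  (running total: -24)
T_{122}*u_1*v_2*w_2 = 1*1*4*3 = 12  (running total: -12)
T_{211}*u_2*v_1*w_1 = -1*2*-2*3 = 12  (running total: 0)
T_{212}*u_2*v_1*w_2 = 4*2*-2*3 = -48  (running total: -48)
T_{221}*u_2*v_2*w_1 = -3*2*4*3 = -72  (running total: -120)
T_{222}*u_2*v_2*w_2 = -1*2*4*3 = -24  (running total: -144)
S = -144

-144


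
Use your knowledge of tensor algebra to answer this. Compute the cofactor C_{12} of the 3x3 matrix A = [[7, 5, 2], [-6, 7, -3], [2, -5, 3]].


To find cofactor C_{12}, delete row 1 and column 2.
The resulting 2x2 submatrix is: [[-6, -3], [2, 3]]
Minor M_{12} = -6*3 - -3*2
  = -18 - -6 = -12
Sign = (-1)^(1+2) = (-1)^3 = -1
Cofactor C_{12} = -1 * -12 = 12

12


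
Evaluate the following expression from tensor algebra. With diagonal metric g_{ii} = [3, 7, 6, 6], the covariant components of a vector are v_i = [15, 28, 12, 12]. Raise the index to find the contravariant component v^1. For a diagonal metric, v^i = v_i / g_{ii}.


To raise an index with a diagonal metric: v^i = v_i / g_{ii}.
For index 1: v_1 = 15, g_{11} = 3
v^1 = 15 / 3 = 5

5


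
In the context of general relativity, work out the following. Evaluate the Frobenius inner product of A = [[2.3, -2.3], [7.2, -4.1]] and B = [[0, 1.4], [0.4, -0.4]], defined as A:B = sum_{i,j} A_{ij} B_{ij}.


A:B = sum over all i,j of A_{ij} * B_{ij}.
Row 1: 2.3*0=0, -2.3*1.4=-3.22 => row sum = -3.22
Row 2: 7.2*0.4=2.88, -4.1*-0.4=1.64 => row sum = 4.52
Total = -3.22 + 4.52 = 1.3

1.3


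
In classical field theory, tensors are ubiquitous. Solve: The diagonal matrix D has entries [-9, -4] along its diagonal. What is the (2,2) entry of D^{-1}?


For a diagonal matrix, the inverse has entries (D^{-1})_{ii} = 1/d_{ii}.
The diagonal entries are: d_{11} = -9, d_{22} = -4
We need (D^{-1})_{22} = 1/d_{22} = 1/-4 = -1/4

-1/4


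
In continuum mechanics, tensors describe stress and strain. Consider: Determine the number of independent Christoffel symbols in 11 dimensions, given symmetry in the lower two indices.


Christoffel symbols Gamma^k_{ij} are symmetric in i,j, so there are d * d(d+1)/2 independent symbols.
d = 11
d(d+1)/2 = 11 * 12 / 2 = 66
Total = 11 * 66 = 726

726


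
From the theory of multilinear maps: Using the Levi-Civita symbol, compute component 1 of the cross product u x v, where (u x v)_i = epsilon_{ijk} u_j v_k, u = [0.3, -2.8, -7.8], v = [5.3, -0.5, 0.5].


(u x v)_1 = sum_{j,k} epsilon_{1jk} u_j v_k. Only permutations of (1,2,3) contribute; the two non-zero terms are:
eps_{123} u_2 v_3 = 1 * -2.8 * 0.5 = -1.4
eps_{132} u_3 v_2 = -1 * -7.8 * -0.5 = -3.9
(u x v)_1 = -5.3

-5.3


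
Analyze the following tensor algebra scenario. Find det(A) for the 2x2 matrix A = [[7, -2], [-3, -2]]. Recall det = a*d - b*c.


For a 2x2 matrix [[a, b], [c, d]], det = a*d - b*c.
a = 7, b = -2, c = -3, d = -2
a*d = 7 * -2 = -14
b*c = -2 * -3 = 6
det = -14 - 6 = -20

-20


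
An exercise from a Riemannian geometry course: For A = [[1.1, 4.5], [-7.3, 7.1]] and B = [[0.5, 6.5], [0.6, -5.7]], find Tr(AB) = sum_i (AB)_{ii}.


Tr(AB) = sum_i (AB)_{ii} where (AB)_{ii} = sum_k A_{ik} B_{ki}.
(AB)_{11} = 1.1*0.5 + 4.5*0.6 = 3.25
(AB)_{22} = -7.3*6.5 + 7.1*-5.7 = -87.92
Tr(AB) = 3.25 + -87.92 = -84.67

-84.67


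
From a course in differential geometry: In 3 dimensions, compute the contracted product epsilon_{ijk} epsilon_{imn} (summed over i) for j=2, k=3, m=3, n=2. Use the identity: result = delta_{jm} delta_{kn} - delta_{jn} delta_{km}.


Using the identity: epsilon_{ijk} epsilon_{imn} = delta_{jm} delta_{kn} - delta_{jn} delta_{km}.
delta_{23} = 0
delta_{32} = 0
delta_{22} = 1
delta_{33} = 1
Result = 0 * 0 - 1 * 1 = 0 - 1 = -1

-1


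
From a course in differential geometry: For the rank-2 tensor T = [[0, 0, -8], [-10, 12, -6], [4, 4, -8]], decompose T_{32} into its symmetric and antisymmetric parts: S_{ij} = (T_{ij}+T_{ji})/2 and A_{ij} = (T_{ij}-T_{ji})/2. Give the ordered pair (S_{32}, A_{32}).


T_{32} = 4
T_{23} = -6
S_{32} = (4 + -6)/2 = -2/2 = -1
A_{32} = (4 - -6)/2 = 10/2 = 5
Check: S + A = -1 + 5 = 4 = T_{32}.

(-1, 5)


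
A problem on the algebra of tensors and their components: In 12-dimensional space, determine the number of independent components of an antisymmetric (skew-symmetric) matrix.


An antisymmetric rank-2 tensor satisfies A_{ij} = -A_{ji}, so diagonal entries are zero.
The independent components are the upper-triangular entries: C(n, 2) = n(n-1)/2.
n = 12
C(12, 2) = 12 * 11 / 2 = 132 / 2 = 66

66


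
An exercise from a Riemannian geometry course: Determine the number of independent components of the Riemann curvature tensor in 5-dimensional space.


The Riemann tensor in d dimensions has d^2(d^2 - 1)/12 independent components.
d = 5, so d^2 = 25
d^2 - 1 = 24
d^2(d^2 - 1) = 25 * 24 = 600
Divide by 12: 600 / 12 = 50

50


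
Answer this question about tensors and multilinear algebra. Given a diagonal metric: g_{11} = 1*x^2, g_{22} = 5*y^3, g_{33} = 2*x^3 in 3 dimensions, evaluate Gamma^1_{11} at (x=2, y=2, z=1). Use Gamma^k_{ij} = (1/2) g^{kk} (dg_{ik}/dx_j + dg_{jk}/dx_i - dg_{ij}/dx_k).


For a diagonal metric, Gamma^k_{ij} = (1/2) g^{kk} (dg_{ik}/dx_j + dg_{jk}/dx_i - dg_{ij}/dx_k).
The metric is diagonal, so g_{ab} = 0 for a != b.
At the given point: g_{11} = 4, g_{22} = 40, g_{33} = 16
g^{11} = 1/4
dg_{11}/dx_1 = dg_{11}/dx_1 = 4
dg_{11}/dx_1 = dg_{11}/dx_1 = 4
dg_{11}/dx_1 = dg_{11}/dx_1 = 4
Numerator = 4 + 4 - 4 = 4
Gamma^1_{11} = 4 / (2 * 4) = 1/2

1/2


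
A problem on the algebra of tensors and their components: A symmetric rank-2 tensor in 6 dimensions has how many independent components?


A symmetric rank-2 tensor in d dimensions has d(d+1)/2 independent components.
d = 6
d(d+1)/2 = 6 * 7 / 2 = 42 / 2 = 21

21


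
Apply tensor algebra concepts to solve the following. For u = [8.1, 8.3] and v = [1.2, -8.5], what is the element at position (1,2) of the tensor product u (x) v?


The outer product entry T_{ij} = u_i * v_j.
We need i=1, j=2.
u_1 = 8.1, v_2 = -8.5
T_{1,2} = 8.1 * -8.5 = -68.85

-68.85


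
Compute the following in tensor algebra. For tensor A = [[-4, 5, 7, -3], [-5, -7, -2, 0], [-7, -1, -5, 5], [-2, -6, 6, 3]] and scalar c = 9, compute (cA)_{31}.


Scalar multiplication: (cA)_{ij} = c * A_{ij}.
c = 9
A_{31} = -7
(cA)_{31} = 9 * -7 = -63

-63


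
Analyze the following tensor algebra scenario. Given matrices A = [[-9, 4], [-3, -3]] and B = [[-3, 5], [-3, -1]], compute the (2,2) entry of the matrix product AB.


(AB)_{ij} = sum_k A_{ik} B_{kj}.
For i=2, j=2:
A_{21} * B_{12} = -3 * 5 = -15
A_{22} * B_{22} = -3 * -1 = 3
Sum = -15 + 3 = -12

-12


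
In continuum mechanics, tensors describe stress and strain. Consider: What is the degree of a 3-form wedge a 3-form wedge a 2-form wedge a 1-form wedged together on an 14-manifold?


The degree of a wedge product is the sum of the degrees of the individual forms.
Degrees: 3, 3, 2, 1
Total degree = 3 + 3 + 2 + 1 = 9

9


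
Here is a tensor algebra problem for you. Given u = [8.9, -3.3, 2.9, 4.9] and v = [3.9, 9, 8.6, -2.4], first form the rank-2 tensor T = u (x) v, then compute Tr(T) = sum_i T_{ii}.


The outer product gives T_{ij} = u_i v_j.
The trace (contraction) is Tr(T) = sum_i T_{ii} = sum_i u_i v_i.
Diagonal entries:
T_{11} = u_1 * v_1 = 8.9 * 3.9 = 34.71
T_{22} = u_2 * v_2 = -3.3 * 9 = -29.7
T_{33} = u_3 * v_3 = 2.9 * 8.6 = 24.94
T_{44} = u_4 * v_4 = 4.9 * -2.4 = -11.76
Tr(T) = 34.71 + -29.7 + 24.94 + -11.76 = 18.19

18.19


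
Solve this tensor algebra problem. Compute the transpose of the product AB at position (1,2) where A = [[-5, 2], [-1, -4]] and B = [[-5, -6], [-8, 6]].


(AB)^T_{ij} = (AB)_{ji} = sum_k A_{jk} B_{ki}.
For i=1, j=2 we need (AB)_{21}:
A_{21} * B_{11} = -1 * -5 = 5
A_{22} * B_{21} = -4 * -8 = 32
Sum = 5 + 32 = 37

37


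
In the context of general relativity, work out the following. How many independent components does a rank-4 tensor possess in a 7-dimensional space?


The number of components of a rank-r tensor in d dimensions is d^r.
Here d = 7 and r = 4.
7^4 = 2401

2401


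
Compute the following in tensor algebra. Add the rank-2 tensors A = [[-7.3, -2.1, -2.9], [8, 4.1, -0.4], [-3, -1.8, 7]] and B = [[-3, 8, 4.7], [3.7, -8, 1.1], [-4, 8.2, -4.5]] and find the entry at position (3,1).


Tensor addition is component-wise: (A + B)_{ij} = A_{ij} + B_{ij}.
A_{31} = -3
B_{31} = -4
(A + B)_{31} = -3 + -4 = -7

-7


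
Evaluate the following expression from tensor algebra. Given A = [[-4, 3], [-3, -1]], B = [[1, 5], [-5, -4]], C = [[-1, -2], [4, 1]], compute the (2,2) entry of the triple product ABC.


(ABC)_{22} = sum_m (AB)_{2m} C_{m2}. First compute row 2 of AB.
(AB)_{21} = -3*1 + -1*-5 = 2
(AB)_{22} = -3*5 + -1*-4 = -11
Now contract with column 2 of C:
(AB)_{21} * C_{12} = 2 * -2 = -4
(AB)_{22} * C_{22} = -11 * 1 = -11
(ABC)_{22} = -4 + -11 = -15

-15


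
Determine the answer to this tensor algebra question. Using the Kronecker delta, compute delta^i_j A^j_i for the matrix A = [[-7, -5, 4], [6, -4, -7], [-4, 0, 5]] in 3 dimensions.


The contraction (trace) of a rank-2 tensor is the sum of its diagonal elements.
Diagonal entries: A[1,1] = -7, A[2,2] = -4, A[3,3] = 5
Tr(A) = -7 + -4 + 5 = -6

-6


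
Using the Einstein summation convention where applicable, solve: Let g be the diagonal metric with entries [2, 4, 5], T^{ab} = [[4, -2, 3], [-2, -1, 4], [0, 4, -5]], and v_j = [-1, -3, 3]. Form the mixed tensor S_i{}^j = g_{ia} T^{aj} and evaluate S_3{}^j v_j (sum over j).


Step 1: lower the first index. For a diagonal metric, g_{ia} T^{aj} = g_{ii} T^{ij} (no sum on i).
g_{33} = 5
S_3{}^1 = 5 * T^{31} = 5 * 0 = 0
S_3{}^2 = 5 * T^{32} = 5 * 4 = 20
S_3{}^3 = 5 * T^{33} = 5 * -5 = -25
Step 2: contract S_3{}^j with v_j.
S_3{}^1 * v_1 = 0 * -1 = 0
S_3{}^2 * v_2 = 20 * -3 = -60
S_3{}^3 * v_3 = -25 * 3 = -75
Result = 0 + -60 + -75 = -135

-135
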